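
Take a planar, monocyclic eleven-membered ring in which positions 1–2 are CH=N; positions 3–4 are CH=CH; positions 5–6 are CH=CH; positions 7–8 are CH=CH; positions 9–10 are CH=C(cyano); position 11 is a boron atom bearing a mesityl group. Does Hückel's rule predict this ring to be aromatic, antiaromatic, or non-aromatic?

All ring atoms are sp² and supply a p orbital to the ring (each doubly-bonded ring atom is sp² with one p-orbital electron; each =N– nitrogen is pyridine-type (lone pair in the sp² plane, one electron in the p orbital); the boron has an empty p orbital); the conjugation is uninterrupted.
π-electron count: 5 × 2 = 10 from the double-bond units + 0 from the B(mesityl) atom = 10.
Since 10 = 4·2 + 2, the ring meets the 4n+2 criterion.

Aromatic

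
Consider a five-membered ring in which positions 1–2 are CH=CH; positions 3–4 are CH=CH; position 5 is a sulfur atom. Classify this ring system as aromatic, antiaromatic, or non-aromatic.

Every ring atom contributes a p orbital perpendicular to the ring (each doubly-bonded ring atom is sp² with one p-orbital electron; the sulfur donates one lone pair from its p orbital), so the π system is cyclic and fully conjugated.
Counting π electrons: 2 × 2 = 4 from the double-bond units + 2 from the S atom = 6.
Since 6 = 4·1 + 2, the ring meets the 4n+2 criterion.
This is thiophene.

Aromatic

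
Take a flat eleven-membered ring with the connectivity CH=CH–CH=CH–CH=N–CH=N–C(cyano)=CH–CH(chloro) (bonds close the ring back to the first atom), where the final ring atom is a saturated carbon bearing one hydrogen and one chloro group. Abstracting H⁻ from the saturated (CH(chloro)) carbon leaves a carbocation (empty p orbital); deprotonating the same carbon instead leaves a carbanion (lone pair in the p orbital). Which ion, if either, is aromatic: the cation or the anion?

The cation

Both ions have a continuous loop of p orbitals — each ring atom is sp².
Cation: 5 × 2 + 0 = 10 π electrons → 4(2)+2, aromatic.
Anion: 5 × 2 + 2 = 12 π electrons → 4(3), antiaromatic.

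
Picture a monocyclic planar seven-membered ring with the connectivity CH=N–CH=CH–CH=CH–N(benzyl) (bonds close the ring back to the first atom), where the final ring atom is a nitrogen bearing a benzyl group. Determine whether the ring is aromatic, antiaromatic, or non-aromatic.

All ring atoms are sp² and supply a p orbital to the ring (every atom in a ring double bond is sp² and brings one electron to the p orbital; the doubly-bonded nitrogens are pyridine-type — their lone pairs lie in the ring plane, leaving one electron in the p orbital; the pyrrole-type nitrogen donates its lone pair from the p orbital); the conjugation is uninterrupted.
Adding the contributions, 3 × 2 = 6 from the double-bond units + 2 from the N(benzyl) atom = 8.
With 8 = 4·2 π electrons, Hückel's rule classifies the planar ring as antiaromatic.

Antiaromatic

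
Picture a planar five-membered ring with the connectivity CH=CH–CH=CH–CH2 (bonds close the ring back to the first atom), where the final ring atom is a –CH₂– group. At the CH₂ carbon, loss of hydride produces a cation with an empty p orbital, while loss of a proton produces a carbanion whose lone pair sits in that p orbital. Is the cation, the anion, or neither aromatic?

In both ions every ring atom is sp² and contributes a p orbital, so both rings are fully conjugated.
Cation: 2 × 2 + 0 = 4 π electrons → 4(1), antiaromatic.
Anion: 2 × 2 + 2 = 6 π electrons → 4(1)+2, aromatic.

The anion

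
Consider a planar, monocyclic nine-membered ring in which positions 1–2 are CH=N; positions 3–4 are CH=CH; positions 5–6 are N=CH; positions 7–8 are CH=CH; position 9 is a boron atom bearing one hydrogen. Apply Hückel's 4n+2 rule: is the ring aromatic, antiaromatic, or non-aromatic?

Antiaromatic

All ring atoms are sp² and supply a p orbital to the ring (each doubly-bonded ring atom is sp² with one p-orbital electron; each =N– nitrogen is pyridine-type (lone pair in the sp² plane, one electron in the p orbital); the boron has an empty p orbital); the conjugation is uninterrupted.
Counting π electrons: 4 × 2 = 8 from the double-bond units + 0 from the BH atom = 8.
A 4n π count (8, n = 2) in a planar conjugated ring means antiaromatic.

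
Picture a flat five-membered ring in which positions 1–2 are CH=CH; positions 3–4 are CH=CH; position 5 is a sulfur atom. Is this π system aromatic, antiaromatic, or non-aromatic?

Aromatic

Check conjugation: every atom in a ring double bond is sp² and brings one electron to the p orbital; the sulfur donates one lone pair from its p orbital — every position has a p orbital, so the cyclic π system is continuous.
π-electron count: 2 × 2 = 4 from the double-bond units + 2 from the S atom = 6.
That gives a 4n+2 count (6, n = 1).
This is thiophene.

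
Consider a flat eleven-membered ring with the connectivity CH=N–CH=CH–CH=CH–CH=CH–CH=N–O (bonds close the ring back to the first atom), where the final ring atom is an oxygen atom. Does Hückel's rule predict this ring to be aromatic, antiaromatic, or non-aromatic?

Check conjugation: each doubly-bonded ring atom is sp² with one p-orbital electron; each sp² =N– keeps its lone pair in-plane and puts one electron into the π system; the oxygen donates one lone pair from its p orbital — every position has a p orbital, so the cyclic π system is continuous.
Tallying contributions gives 5 × 2 = 10 from the double-bond units + 2 from the O atom = 12.
With 12 = 4·3 π electrons, Hückel's rule classifies the planar ring as antiaromatic.

Antiaromatic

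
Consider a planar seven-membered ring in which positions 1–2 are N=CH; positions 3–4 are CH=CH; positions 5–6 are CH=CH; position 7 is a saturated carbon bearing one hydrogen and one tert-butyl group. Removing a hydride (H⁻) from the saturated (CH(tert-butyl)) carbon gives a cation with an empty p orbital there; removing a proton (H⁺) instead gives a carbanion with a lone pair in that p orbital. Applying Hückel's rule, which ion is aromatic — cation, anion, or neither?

Both ions have a continuous loop of p orbitals — each ring atom is sp².
Cation: 3 × 2 + 0 = 6 π electrons → 4(1)+2, aromatic.
Anion: 3 × 2 + 2 = 8 π electrons → 4(2), antiaromatic.

The cation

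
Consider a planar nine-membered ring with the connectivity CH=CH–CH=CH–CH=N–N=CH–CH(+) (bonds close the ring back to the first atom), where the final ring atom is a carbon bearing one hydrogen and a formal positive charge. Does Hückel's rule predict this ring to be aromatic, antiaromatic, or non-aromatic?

Antiaromatic

The p orbitals form a continuous loop: each doubly-bonded ring atom is sp² with one p-orbital electron; the doubly-bonded nitrogens are pyridine-type — their lone pairs lie in the ring plane, leaving one electron in the p orbital; the carbocation has an empty p orbital. The ring is fully conjugated.
Adding the contributions, 4 × 2 = 8 from the double-bond units + 0 from the CH(+) atom = 8.
With 8 = 4·2 π electrons, Hückel's rule classifies the planar ring as antiaromatic.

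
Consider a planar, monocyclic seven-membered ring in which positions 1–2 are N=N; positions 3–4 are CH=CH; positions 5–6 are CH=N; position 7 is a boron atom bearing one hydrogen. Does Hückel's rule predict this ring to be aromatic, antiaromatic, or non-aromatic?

The p orbitals form a continuous loop: the double-bond atoms are sp², each contributing one p electron; each =N– nitrogen is pyridine-type (lone pair in the sp² plane, one electron in the p orbital); the boron has an empty p orbital. The ring is fully conjugated.
π-electron count: 3 × 2 = 6 from the double-bond units + 0 from the BH atom = 6.
With 6 π electrons (n = 1), the Hückel 4n+2 condition holds.

Aromatic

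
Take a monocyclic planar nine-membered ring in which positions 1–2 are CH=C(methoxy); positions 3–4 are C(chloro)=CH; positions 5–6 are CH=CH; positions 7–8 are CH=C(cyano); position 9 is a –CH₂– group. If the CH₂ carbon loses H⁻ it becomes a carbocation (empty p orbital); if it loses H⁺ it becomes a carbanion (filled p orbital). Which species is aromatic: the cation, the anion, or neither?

The anion

In both ions every ring atom is sp² and contributes a p orbital, so both rings are fully conjugated.
Cation: 4 × 2 + 0 = 8 π electrons → 4(2), antiaromatic.
Anion: 4 × 2 + 2 = 10 π electrons → 4(2)+2, aromatic.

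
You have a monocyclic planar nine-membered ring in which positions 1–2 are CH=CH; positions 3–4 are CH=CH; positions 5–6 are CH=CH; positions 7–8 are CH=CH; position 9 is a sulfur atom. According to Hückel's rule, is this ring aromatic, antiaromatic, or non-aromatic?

Every ring atom contributes a p orbital perpendicular to the ring (the double-bond atoms are sp², each contributing one p electron; the sulfur donates one lone pair from its p orbital), so the π system is cyclic and fully conjugated.
Tallying contributions gives 4 × 2 = 8 from the double-bond units + 2 from the S atom = 10.
Since 10 = 4·2 + 2, the ring meets the 4n+2 criterion.

Aromatic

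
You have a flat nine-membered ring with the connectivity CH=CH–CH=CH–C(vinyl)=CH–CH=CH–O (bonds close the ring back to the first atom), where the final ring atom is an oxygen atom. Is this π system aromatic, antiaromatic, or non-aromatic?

Every ring atom contributes a p orbital perpendicular to the ring (the double-bond atoms are sp², each contributing one p electron; the oxygen donates one lone pair from its p orbital), so the π system is cyclic and fully conjugated.
Counting π electrons: 4 × 2 = 8 from the double-bond units + 2 from the O atom = 10.
10 = 4(2) + 2, which satisfies Hückel's 4n+2 rule.

Aromatic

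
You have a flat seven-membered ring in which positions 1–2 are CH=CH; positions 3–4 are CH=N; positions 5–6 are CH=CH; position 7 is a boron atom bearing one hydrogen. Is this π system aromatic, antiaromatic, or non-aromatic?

The p orbitals form a continuous loop: the double-bond atoms are sp², each contributing one p electron; each sp² =N– keeps its lone pair in-plane and puts one electron into the π system; the boron has an empty p orbital. The ring is fully conjugated.
Counting π electrons: 3 × 2 = 6 from the double-bond units + 0 from the BH atom = 6.
6 = 4(1) + 2, which satisfies Hückel's 4n+2 rule.

Aromatic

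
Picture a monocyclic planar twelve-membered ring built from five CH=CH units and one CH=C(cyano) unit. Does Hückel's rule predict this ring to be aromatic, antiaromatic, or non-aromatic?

All ring atoms are sp² and supply a p orbital to the ring (every atom in a ring double bond is sp² and brings one electron to the p orbital); the conjugation is uninterrupted.
Tallying contributions gives 6 × 2 = 12 from the 6 double-bond units.
A 4n π count (12, n = 3) in a planar conjugated ring means antiaromatic.

Antiaromatic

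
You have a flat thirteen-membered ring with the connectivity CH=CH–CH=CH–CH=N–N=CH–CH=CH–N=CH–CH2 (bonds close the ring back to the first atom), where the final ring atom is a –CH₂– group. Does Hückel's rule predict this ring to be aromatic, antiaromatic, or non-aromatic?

Non-aromatic

At the CH2 position, the tetrahedral CH₂ carbon is sp³ and has no p orbital in the ring π system; the ring's p-orbital overlap is broken there.
Hückel's rule only applies to fully conjugated rings, so this one is simply non-aromatic.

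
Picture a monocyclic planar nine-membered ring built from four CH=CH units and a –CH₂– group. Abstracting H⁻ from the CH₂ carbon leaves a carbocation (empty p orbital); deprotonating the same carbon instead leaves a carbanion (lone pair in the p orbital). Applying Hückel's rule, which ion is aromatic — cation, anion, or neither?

The anion

Once that carbon is sp², every ring atom has a p orbital and both ions are fully conjugated.
Cation: 4 × 2 + 0 = 8 π electrons → 4(2), antiaromatic.
Anion: 4 × 2 + 2 = 10 π electrons → 4(2)+2, aromatic.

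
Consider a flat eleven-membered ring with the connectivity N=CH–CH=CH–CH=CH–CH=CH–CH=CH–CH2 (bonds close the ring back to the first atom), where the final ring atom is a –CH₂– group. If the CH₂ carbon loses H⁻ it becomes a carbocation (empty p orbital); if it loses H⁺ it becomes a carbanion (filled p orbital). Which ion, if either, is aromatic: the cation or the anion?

Both ions have a continuous loop of p orbitals — each ring atom is sp².
Cation: 5 × 2 + 0 = 10 π electrons → 4(2)+2, aromatic.
Anion: 5 × 2 + 2 = 12 π electrons → 4(3), antiaromatic.

The cation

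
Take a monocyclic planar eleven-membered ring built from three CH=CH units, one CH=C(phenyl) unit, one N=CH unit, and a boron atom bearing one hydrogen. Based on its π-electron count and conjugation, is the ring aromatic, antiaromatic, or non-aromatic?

Aromatic

All ring atoms are sp² and supply a p orbital to the ring (every atom in a ring double bond is sp² and brings one electron to the p orbital; the doubly-bonded nitrogens are pyridine-type — their lone pairs lie in the ring plane, leaving one electron in the p orbital; the boron has an empty p orbital); the conjugation is uninterrupted.
Counting π electrons: 5 × 2 = 10 from the double-bond units + 0 from the BH atom = 10.
10 = 4(2) + 2, which satisfies Hückel's 4n+2 rule.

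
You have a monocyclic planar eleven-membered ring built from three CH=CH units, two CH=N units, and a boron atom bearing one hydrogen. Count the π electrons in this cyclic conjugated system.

All ring atoms are sp² and supply a p orbital to the ring (every atom in a ring double bond is sp² and brings one electron to the p orbital; each =N– nitrogen is pyridine-type (lone pair in the sp² plane, one electron in the p orbital); the boron has an empty p orbital); the conjugation is uninterrupted.
Counting π electrons: 5 × 2 = 10 from the double-bond units + 0 from the BH atom = 10.

10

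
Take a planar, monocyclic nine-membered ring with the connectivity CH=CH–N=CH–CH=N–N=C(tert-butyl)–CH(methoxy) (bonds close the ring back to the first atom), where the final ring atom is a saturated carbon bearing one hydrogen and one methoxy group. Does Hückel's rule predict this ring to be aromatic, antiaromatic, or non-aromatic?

Non-aromatic

Because that saturated carbon is sp³ and has no p orbital in the ring π system at the CH(methoxy) position, the π system cannot extend all the way around the ring.
Hückel's rule only applies to fully conjugated rings, so this one is simply non-aromatic.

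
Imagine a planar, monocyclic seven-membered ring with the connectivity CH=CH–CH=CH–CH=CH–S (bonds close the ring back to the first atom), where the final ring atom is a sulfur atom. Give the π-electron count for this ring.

All ring atoms are sp² and supply a p orbital to the ring (the double-bond atoms are sp², each contributing one p electron; the sulfur donates one lone pair from its p orbital); the conjugation is uninterrupted.
Tallying contributions gives 3 × 2 = 6 from the double-bond units + 2 from the S atom = 8.

8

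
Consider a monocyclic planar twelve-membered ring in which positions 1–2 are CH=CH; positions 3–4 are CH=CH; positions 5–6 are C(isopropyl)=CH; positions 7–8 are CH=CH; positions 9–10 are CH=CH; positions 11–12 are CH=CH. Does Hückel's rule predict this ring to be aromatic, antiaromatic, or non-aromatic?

Antiaromatic

Every ring atom contributes a p orbital perpendicular to the ring (each doubly-bonded ring atom is sp² with one p-orbital electron), so the π system is cyclic and fully conjugated.
Adding the contributions, 6 × 2 = 12 from the 6 double-bond units.
12 = 4(3); a planar, fully conjugated 4n system is antiaromatic.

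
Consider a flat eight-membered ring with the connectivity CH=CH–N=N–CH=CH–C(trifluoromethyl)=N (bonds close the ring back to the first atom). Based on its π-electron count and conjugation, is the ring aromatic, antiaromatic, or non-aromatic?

Antiaromatic

All ring atoms are sp² and supply a p orbital to the ring (each doubly-bonded ring atom is sp² with one p-orbital electron; the doubly-bonded nitrogens are pyridine-type — their lone pairs lie in the ring plane, leaving one electron in the p orbital); the conjugation is uninterrupted.
Adding the contributions, 4 × 2 = 8 from the 4 double-bond units.
8 is a 4n count (n = 2), so the planar conjugated ring is antiaromatic.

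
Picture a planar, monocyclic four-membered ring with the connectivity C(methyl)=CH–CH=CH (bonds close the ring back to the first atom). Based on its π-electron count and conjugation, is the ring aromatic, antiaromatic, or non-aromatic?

The p orbitals form a continuous loop: every atom in a ring double bond is sp² and brings one electron to the p orbital. The ring is fully conjugated.
Counting π electrons: 2 × 2 = 4 from the 2 double-bond units.
A 4n π count (4, n = 1) in a planar conjugated ring means antiaromatic.

Antiaromatic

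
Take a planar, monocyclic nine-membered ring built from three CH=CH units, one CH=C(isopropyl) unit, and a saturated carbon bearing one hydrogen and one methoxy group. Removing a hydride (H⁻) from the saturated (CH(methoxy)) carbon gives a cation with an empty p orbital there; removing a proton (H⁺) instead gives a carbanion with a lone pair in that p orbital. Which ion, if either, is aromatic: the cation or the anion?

The anion

Once that carbon is sp², every ring atom has a p orbital and both ions are fully conjugated.
Cation: 4 × 2 + 0 = 8 π electrons → 4(2), antiaromatic.
Anion: 4 × 2 + 2 = 10 π electrons → 4(2)+2, aromatic.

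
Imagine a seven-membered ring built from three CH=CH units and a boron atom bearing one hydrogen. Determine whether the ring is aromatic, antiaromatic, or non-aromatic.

Aromatic

Check conjugation: every atom in a ring double bond is sp² and brings one electron to the p orbital; the boron has an empty p orbital — every position has a p orbital, so the cyclic π system is continuous.
π-electron count: 3 × 2 = 6 from the double-bond units + 0 from the BH atom = 6.
Since 6 = 4·1 + 2, the ring meets the 4n+2 criterion.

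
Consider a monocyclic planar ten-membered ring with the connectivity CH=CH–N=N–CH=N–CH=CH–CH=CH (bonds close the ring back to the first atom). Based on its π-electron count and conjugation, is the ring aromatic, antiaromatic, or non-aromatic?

Every ring atom contributes a p orbital perpendicular to the ring (each doubly-bonded ring atom is sp² with one p-orbital electron; the doubly-bonded nitrogens are pyridine-type — their lone pairs lie in the ring plane, leaving one electron in the p orbital), so the π system is cyclic and fully conjugated.
π-electron count: 5 × 2 = 10 from the 5 double-bond units.
Since 10 = 4·2 + 2, the ring meets the 4n+2 criterion.

Aromatic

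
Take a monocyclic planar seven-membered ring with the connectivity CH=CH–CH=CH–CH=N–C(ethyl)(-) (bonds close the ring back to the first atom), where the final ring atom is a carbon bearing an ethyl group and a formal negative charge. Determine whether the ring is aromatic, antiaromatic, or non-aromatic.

The p orbitals form a continuous loop: the double-bond atoms are sp², each contributing one p electron; each =N– nitrogen is pyridine-type (lone pair in the sp² plane, one electron in the p orbital); the carbanion's lone pair occupies the p orbital. The ring is fully conjugated.
Counting π electrons: 3 × 2 = 6 from the double-bond units + 2 from the C(ethyl)(-) atom = 8.
With 8 = 4·2 π electrons, Hückel's rule classifies the planar ring as antiaromatic.

Antiaromatic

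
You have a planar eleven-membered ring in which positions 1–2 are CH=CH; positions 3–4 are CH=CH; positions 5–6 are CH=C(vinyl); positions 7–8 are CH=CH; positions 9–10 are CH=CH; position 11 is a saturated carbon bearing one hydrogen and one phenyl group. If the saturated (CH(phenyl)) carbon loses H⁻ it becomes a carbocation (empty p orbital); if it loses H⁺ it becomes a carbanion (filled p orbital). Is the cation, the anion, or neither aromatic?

Once that carbon is sp², every ring atom has a p orbital and both ions are fully conjugated.
Cation: 5 × 2 + 0 = 10 π electrons → 4(2)+2, aromatic.
Anion: 5 × 2 + 2 = 12 π electrons → 4(3), antiaromatic.

The cation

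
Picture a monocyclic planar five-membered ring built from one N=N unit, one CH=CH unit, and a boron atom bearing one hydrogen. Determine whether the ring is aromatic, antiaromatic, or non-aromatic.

Check conjugation: every atom in a ring double bond is sp² and brings one electron to the p orbital; each =N– nitrogen is pyridine-type (lone pair in the sp² plane, one electron in the p orbital); the boron has an empty p orbital — every position has a p orbital, so the cyclic π system is continuous.
π-electron count: 2 × 2 = 4 from the double-bond units + 0 from the BH atom = 4.
A 4n π count (4, n = 1) in a planar conjugated ring means antiaromatic.

Antiaromatic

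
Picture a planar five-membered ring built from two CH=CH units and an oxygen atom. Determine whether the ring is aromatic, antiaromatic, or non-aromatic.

Aromatic

The p orbitals form a continuous loop: the double-bond atoms are sp², each contributing one p electron; the oxygen donates one lone pair from its p orbital. The ring is fully conjugated.
π-electron count: 2 × 2 = 4 from the double-bond units + 2 from the O atom = 6.
Since 6 = 4·1 + 2, the ring meets the 4n+2 criterion.
(This ring is furan.)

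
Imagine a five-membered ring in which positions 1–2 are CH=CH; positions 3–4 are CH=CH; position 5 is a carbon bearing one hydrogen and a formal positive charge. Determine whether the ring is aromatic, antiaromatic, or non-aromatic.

All ring atoms are sp² and supply a p orbital to the ring (every atom in a ring double bond is sp² and brings one electron to the p orbital; the carbocation has an empty p orbital); the conjugation is uninterrupted.
Adding the contributions, 2 × 2 = 4 from the double-bond units + 0 from the CH(+) atom = 4.
4 is a 4n count (n = 1), so the planar conjugated ring is antiaromatic.
This is the cyclopentadienyl cation.

Antiaromatic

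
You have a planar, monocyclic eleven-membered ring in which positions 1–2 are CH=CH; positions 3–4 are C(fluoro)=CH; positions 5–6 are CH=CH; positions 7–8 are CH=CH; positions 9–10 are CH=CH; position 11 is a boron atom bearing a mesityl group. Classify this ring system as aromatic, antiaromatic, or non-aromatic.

Aromatic

The p orbitals form a continuous loop: every atom in a ring double bond is sp² and brings one electron to the p orbital; the boron has an empty p orbital. The ring is fully conjugated.
Counting π electrons: 5 × 2 = 10 from the double-bond units + 0 from the B(mesityl) atom = 10.
With 10 π electrons (n = 2), the Hückel 4n+2 condition holds.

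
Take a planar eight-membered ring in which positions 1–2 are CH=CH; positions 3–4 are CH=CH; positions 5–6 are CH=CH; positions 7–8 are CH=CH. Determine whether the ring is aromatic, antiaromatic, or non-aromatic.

Antiaromatic

Check conjugation: every atom in a ring double bond is sp² and brings one electron to the p orbital — every position has a p orbital, so the cyclic π system is continuous.
Adding the contributions, 4 × 2 = 8 from the 4 double-bond units.
8 = 4(2); a planar, fully conjugated 4n system is antiaromatic.
(This ring is cyclooctatetraene.)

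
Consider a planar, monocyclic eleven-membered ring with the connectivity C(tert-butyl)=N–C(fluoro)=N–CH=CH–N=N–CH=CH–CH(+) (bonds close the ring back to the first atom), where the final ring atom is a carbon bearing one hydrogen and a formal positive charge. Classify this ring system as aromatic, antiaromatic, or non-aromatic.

Aromatic

Check conjugation: each doubly-bonded ring atom is sp² with one p-orbital electron; each =N– nitrogen is pyridine-type (lone pair in the sp² plane, one electron in the p orbital); the carbocation has an empty p orbital — every position has a p orbital, so the cyclic π system is continuous.
Adding the contributions, 5 × 2 = 10 from the double-bond units + 0 from the CH(+) atom = 10.
10 = 4(2) + 2, which satisfies Hückel's 4n+2 rule.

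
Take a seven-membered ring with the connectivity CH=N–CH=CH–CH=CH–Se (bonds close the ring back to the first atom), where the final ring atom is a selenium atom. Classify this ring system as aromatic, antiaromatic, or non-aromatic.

Antiaromatic

All ring atoms are sp² and supply a p orbital to the ring (every atom in a ring double bond is sp² and brings one electron to the p orbital; the doubly-bonded nitrogens are pyridine-type — their lone pairs lie in the ring plane, leaving one electron in the p orbital; the selenium donates one lone pair from its p orbital); the conjugation is uninterrupted.
Counting π electrons: 3 × 2 = 6 from the double-bond units + 2 from the Se atom = 8.
8 is a 4n count (n = 2), so the planar conjugated ring is antiaromatic.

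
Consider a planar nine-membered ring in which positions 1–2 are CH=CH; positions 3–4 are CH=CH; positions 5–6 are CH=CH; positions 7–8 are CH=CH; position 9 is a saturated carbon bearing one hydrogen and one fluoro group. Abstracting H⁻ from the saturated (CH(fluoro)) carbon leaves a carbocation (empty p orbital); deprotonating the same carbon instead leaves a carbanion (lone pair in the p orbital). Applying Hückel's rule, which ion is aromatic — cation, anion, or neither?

Both ions have a continuous loop of p orbitals — each ring atom is sp².
Cation: 4 × 2 + 0 = 8 π electrons → 4(2), antiaromatic.
Anion: 4 × 2 + 2 = 10 π electrons → 4(2)+2, aromatic.

The anion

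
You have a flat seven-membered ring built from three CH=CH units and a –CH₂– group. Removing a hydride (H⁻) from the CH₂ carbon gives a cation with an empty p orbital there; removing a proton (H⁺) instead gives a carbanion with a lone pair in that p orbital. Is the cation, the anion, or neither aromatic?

Both ions have a continuous loop of p orbitals — each ring atom is sp².
Cation: 3 × 2 + 0 = 6 π electrons → 4(1)+2, aromatic.
Anion: 3 × 2 + 2 = 8 π electrons → 4(2), antiaromatic.

The cation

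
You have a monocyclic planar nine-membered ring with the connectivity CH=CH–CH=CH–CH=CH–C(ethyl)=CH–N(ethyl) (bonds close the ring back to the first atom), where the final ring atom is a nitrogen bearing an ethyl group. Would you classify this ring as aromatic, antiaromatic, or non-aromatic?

Aromatic

The p orbitals form a continuous loop: every atom in a ring double bond is sp² and brings one electron to the p orbital; the pyrrole-type nitrogen donates its lone pair from the p orbital. The ring is fully conjugated.
Tallying contributions gives 4 × 2 = 8 from the double-bond units + 2 from the N(ethyl) atom = 10.
With 10 π electrons (n = 2), the Hückel 4n+2 condition holds.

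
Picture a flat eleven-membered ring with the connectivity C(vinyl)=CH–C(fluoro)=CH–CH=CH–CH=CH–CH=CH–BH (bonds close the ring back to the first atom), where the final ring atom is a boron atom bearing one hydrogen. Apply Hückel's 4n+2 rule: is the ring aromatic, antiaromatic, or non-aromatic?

Aromatic

The p orbitals form a continuous loop: the double-bond atoms are sp², each contributing one p electron; the boron has an empty p orbital. The ring is fully conjugated.
Tallying contributions gives 5 × 2 = 10 from the double-bond units + 0 from the BH atom = 10.
With 10 π electrons (n = 2), the Hückel 4n+2 condition holds.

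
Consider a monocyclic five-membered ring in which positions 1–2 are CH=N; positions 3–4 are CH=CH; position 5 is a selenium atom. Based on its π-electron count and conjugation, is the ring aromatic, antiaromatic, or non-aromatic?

All ring atoms are sp² and supply a p orbital to the ring (every atom in a ring double bond is sp² and brings one electron to the p orbital; each =N– nitrogen is pyridine-type (lone pair in the sp² plane, one electron in the p orbital); the selenium donates one lone pair from its p orbital); the conjugation is uninterrupted.
Adding the contributions, 2 × 2 = 4 from the double-bond units + 2 from the Se atom = 6.
With 6 π electrons (n = 1), the Hückel 4n+2 condition holds.

Aromatic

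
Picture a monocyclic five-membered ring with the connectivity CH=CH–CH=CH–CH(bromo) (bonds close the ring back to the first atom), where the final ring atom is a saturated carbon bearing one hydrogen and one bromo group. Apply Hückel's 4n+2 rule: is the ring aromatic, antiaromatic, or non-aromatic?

Non-aromatic

The CH(bromo) position has four σ bonds — that saturated carbon is sp³ and has no p orbital in the ring π system — so the cyclic conjugation is interrupted.
Broken conjugation rules out both aromaticity and antiaromaticity.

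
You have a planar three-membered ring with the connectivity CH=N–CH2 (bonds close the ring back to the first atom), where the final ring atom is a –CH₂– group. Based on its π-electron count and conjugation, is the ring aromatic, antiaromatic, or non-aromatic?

Because the tetrahedral CH₂ carbon is sp³ and has no p orbital in the ring π system at the CH2 position, the π system cannot extend all the way around the ring.
Without a continuous loop of overlapping p orbitals the Hückel electron count never comes into play.

Non-aromatic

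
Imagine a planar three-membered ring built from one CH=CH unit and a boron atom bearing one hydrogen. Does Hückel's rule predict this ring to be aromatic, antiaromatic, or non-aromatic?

The p orbitals form a continuous loop: the double-bond atoms are sp², each contributing one p electron; the boron has an empty p orbital. The ring is fully conjugated.
Adding the contributions, 1 × 2 = 2 from the double-bond unit + 0 from the BH atom = 2.
Since 2 = 4·0 + 2, the ring meets the 4n+2 criterion.

Aromatic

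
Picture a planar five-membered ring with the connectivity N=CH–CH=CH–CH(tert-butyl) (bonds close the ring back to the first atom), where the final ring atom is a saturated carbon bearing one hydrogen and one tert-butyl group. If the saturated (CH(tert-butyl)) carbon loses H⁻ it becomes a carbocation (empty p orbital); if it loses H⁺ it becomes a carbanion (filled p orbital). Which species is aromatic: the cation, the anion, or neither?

The anion

Both ions have a continuous loop of p orbitals — each ring atom is sp².
Cation: 2 × 2 + 0 = 4 π electrons → 4(1), antiaromatic.
Anion: 2 × 2 + 2 = 6 π electrons → 4(1)+2, aromatic.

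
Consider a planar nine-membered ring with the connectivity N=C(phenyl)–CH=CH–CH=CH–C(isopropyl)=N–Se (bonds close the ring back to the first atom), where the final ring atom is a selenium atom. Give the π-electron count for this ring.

10

The p orbitals form a continuous loop: the double-bond atoms are sp², each contributing one p electron; each =N– nitrogen is pyridine-type (lone pair in the sp² plane, one electron in the p orbital); the selenium donates one lone pair from its p orbital. The ring is fully conjugated.
π-electron count: 4 × 2 = 8 from the double-bond units + 2 from the Se atom = 10.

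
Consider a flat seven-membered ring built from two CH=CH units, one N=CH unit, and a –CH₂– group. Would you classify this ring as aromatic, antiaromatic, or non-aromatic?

Non-aromatic

The CH2 carbon is saturated: the tetrahedral CH₂ carbon is sp³ and has no p orbital in the ring π system. Conjugation is not continuous around the ring.
A ring that is not fully conjugated cannot be aromatic or antiaromatic regardless of its π-electron count.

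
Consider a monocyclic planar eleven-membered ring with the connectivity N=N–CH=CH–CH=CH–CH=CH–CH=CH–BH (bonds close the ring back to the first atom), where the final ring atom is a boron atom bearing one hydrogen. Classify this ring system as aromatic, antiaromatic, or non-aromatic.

The p orbitals form a continuous loop: each doubly-bonded ring atom is sp² with one p-orbital electron; each sp² =N– keeps its lone pair in-plane and puts one electron into the π system; the boron has an empty p orbital. The ring is fully conjugated.
Adding the contributions, 5 × 2 = 10 from the double-bond units + 0 from the BH atom = 10.
Since 10 = 4·2 + 2, the ring meets the 4n+2 criterion.

Aromatic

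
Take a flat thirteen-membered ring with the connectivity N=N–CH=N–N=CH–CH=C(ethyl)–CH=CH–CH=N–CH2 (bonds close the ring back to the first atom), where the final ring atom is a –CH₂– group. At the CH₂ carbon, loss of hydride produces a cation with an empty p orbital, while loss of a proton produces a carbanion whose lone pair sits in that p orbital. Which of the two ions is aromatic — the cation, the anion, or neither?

The anion

In both ions every ring atom is sp² and contributes a p orbital, so both rings are fully conjugated.
Cation: 6 × 2 + 0 = 12 π electrons → 4(3), antiaromatic.
Anion: 6 × 2 + 2 = 14 π electrons → 4(3)+2, aromatic.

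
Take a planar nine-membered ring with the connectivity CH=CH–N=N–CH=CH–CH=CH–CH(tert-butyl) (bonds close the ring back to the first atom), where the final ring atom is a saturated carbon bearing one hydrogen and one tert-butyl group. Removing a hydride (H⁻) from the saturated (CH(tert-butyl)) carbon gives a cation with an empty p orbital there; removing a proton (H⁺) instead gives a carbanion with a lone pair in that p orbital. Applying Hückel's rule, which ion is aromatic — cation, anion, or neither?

Once that carbon is sp², every ring atom has a p orbital and both ions are fully conjugated.
Cation: 4 × 2 + 0 = 8 π electrons → 4(2), antiaromatic.
Anion: 4 × 2 + 2 = 10 π electrons → 4(2)+2, aromatic.

The anion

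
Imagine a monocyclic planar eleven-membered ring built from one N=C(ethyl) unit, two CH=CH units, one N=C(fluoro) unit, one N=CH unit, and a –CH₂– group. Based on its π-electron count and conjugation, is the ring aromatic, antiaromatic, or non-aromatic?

The CH2 position has four σ bonds — the tetrahedral CH₂ carbon is sp³ and has no p orbital in the ring π system — so the cyclic conjugation is interrupted.
Hückel's rule only applies to fully conjugated rings, so this one is simply non-aromatic.

Non-aromatic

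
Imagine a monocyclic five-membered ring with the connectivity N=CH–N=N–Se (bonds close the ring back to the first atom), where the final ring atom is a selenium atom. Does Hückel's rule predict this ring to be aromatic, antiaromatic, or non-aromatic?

Aromatic

Every ring atom contributes a p orbital perpendicular to the ring (every atom in a ring double bond is sp² and brings one electron to the p orbital; the doubly-bonded nitrogens are pyridine-type — their lone pairs lie in the ring plane, leaving one electron in the p orbital; the selenium donates one lone pair from its p orbital), so the π system is cyclic and fully conjugated.
Tallying contributions gives 2 × 2 = 4 from the double-bond units + 2 from the Se atom = 6.
With 6 π electrons (n = 1), the Hückel 4n+2 condition holds.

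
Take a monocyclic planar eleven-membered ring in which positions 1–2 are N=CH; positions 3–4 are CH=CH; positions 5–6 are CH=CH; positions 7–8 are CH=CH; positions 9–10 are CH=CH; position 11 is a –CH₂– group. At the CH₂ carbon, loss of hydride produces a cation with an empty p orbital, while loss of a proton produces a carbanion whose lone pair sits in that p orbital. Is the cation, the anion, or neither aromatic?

The cation

In either ion the ring is fully conjugated: every atom, including the new sp² carbon, supplies a p orbital.
Cation: 5 × 2 + 0 = 10 π electrons → 4(2)+2, aromatic.
Anion: 5 × 2 + 2 = 12 π electrons → 4(3), antiaromatic.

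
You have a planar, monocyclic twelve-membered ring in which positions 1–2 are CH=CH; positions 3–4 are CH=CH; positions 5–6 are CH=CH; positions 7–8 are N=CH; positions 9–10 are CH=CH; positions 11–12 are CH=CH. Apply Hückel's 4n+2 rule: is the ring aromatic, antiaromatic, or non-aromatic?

Antiaromatic

Check conjugation: every atom in a ring double bond is sp² and brings one electron to the p orbital; each =N– nitrogen is pyridine-type (lone pair in the sp² plane, one electron in the p orbital) — every position has a p orbital, so the cyclic π system is continuous.
Adding the contributions, 6 × 2 = 12 from the 6 double-bond units.
A 4n π count (12, n = 3) in a planar conjugated ring means antiaromatic.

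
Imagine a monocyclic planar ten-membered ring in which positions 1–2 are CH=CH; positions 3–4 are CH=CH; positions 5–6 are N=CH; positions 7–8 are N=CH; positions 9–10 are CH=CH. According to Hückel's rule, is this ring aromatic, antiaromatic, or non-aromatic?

Aromatic

Check conjugation: the double-bond atoms are sp², each contributing one p electron; each =N– nitrogen is pyridine-type (lone pair in the sp² plane, one electron in the p orbital) — every position has a p orbital, so the cyclic π system is continuous.
Tallying contributions gives 5 × 2 = 10 from the 5 double-bond units.
With 10 π electrons (n = 2), the Hückel 4n+2 condition holds.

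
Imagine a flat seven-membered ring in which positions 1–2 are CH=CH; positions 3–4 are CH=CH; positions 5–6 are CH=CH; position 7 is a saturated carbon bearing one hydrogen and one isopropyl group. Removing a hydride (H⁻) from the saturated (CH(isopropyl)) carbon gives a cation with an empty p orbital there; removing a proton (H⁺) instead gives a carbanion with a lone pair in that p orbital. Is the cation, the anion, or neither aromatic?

The cation

Both ions have a continuous loop of p orbitals — each ring atom is sp².
Cation: 3 × 2 + 0 = 6 π electrons → 4(1)+2, aromatic.
Anion: 3 × 2 + 2 = 8 π electrons → 4(2), antiaromatic.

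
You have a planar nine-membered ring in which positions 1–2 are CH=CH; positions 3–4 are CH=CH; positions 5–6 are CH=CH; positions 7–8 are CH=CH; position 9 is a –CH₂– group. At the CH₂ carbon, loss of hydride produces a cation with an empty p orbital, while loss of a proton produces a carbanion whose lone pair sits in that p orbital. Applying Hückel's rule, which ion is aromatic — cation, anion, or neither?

The anion

Once that carbon is sp², every ring atom has a p orbital and both ions are fully conjugated.
Cation: 4 × 2 + 0 = 8 π electrons → 4(2), antiaromatic.
Anion: 4 × 2 + 2 = 10 π electrons → 4(2)+2, aromatic.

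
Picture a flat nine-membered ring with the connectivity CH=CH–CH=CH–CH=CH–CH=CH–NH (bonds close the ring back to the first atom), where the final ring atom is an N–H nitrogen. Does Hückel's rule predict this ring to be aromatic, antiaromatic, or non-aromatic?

All ring atoms are sp² and supply a p orbital to the ring (the double-bond atoms are sp², each contributing one p electron; the pyrrole-type nitrogen donates its lone pair from the p orbital); the conjugation is uninterrupted.
Tallying contributions gives 4 × 2 = 8 from the double-bond units + 2 from the NH atom = 10.
With 10 π electrons (n = 2), the Hückel 4n+2 condition holds.

Aromatic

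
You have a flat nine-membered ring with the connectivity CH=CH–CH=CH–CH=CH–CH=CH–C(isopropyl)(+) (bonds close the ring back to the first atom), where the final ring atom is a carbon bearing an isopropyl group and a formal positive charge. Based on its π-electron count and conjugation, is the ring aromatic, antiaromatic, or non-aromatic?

Check conjugation: each doubly-bonded ring atom is sp² with one p-orbital electron; the carbocation has an empty p orbital — every position has a p orbital, so the cyclic π system is continuous.
Counting π electrons: 4 × 2 = 8 from the double-bond units + 0 from the C(isopropyl)(+) atom = 8.
8 is a 4n count (n = 2), so the planar conjugated ring is antiaromatic.

Antiaromatic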